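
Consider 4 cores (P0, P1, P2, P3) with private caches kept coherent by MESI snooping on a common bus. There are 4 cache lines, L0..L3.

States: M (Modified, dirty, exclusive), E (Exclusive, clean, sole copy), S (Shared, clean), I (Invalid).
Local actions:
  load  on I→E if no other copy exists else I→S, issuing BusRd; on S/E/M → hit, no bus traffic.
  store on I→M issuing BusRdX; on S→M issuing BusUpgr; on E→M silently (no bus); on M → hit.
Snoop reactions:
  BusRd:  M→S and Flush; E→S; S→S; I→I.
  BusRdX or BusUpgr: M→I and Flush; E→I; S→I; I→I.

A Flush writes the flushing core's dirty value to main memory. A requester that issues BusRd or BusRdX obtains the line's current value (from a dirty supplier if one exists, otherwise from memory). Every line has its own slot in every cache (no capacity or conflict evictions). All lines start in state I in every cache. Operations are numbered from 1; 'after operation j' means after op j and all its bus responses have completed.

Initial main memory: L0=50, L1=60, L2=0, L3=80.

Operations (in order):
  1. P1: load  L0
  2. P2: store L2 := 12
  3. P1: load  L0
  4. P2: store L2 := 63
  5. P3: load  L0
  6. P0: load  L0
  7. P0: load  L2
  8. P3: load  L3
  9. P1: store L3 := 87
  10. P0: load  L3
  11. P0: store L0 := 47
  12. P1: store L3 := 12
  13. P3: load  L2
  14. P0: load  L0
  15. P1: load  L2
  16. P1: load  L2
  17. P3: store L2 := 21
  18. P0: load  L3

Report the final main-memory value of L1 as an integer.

[1] P1: load  L0 | P0:I, P1:E(50), P2:I, P3:I | bus: BusRd
[2] P2: store L2 := 12 | P0:I, P1:I, P2:M(12), P3:I | bus: BusRdX
[3] P1: load  L0 | P0:I, P1:E(50), P2:I, P3:I | bus: none
[4] P2: store L2 := 63 | P0:I, P1:I, P2:M(63), P3:I | bus: none
[5] P3: load  L0 | P0:I, P1:S(50), P2:I, P3:S(50) | bus: BusRd
[6] P0: load  L0 | P0:S(50), P1:S(50), P2:I, P3:S(50) | bus: BusRd
[7] P0: load  L2 | P0:S(63), P1:I, P2:S(63), P3:I | bus: BusRd,Flush
[8] P3: load  L3 | P0:I, P1:I, P2:I, P3:E(80) | bus: BusRd
[9] P1: store L3 := 87 | P0:I, P1:M(87), P2:I, P3:I | bus: BusRdX
[10] P0: load  L3 | P0:S(87), P1:S(87), P2:I, P3:I | bus: BusRd,Flush
[11] P0: store L0 := 47 | P0:M(47), P1:I, P2:I, P3:I | bus: BusUpgr
[12] P1: store L3 := 12 | P0:I, P1:M(12), P2:I, P3:I | bus: BusUpgr
[13] P3: load  L2 | P0:S(63), P1:I, P2:S(63), P3:S(63) | bus: BusRd
[14] P0: load  L0 | P0:M(47), P1:I, P2:I, P3:I | bus: none
[15] P1: load  L2 | P0:S(63), P1:S(63), P2:S(63), P3:S(63) | bus: BusRd
[16] P1: load  L2 | P0:S(63), P1:S(63), P2:S(63), P3:S(63) | bus: none
[17] P3: store L2 := 21 | P0:I, P1:I, P2:I, P3:M(21) | bus: BusUpgr
[18] P0: load  L3 | P0:S(12), P1:S(12), P2:I, P3:I | bus: BusRd,Flush

memory[L1] = 60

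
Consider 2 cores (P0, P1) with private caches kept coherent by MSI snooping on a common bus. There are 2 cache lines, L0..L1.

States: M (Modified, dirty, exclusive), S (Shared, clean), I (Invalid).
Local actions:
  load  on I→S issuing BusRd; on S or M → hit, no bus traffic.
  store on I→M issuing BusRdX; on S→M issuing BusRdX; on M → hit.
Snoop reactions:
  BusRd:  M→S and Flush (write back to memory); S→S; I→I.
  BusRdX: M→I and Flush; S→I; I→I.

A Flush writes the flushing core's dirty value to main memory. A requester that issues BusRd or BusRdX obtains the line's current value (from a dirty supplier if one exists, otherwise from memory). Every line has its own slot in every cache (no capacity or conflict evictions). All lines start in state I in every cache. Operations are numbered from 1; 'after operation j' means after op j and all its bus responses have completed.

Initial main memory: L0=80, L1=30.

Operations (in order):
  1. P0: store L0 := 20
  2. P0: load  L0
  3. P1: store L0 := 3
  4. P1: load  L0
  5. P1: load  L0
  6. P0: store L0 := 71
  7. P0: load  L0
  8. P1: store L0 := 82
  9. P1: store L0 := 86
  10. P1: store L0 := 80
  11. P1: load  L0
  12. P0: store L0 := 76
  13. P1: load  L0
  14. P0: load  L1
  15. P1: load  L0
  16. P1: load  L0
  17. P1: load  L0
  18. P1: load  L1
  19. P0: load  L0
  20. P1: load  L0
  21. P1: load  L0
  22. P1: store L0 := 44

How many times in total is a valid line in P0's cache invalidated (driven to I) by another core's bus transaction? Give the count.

invalidations = 3

step 1: P0: store L0 := 20  ⟶  MI  (L0)  txn=BusRdX  M[L0]=80
step 2: P0: load  L0  ⟶  MI  (L0)  txn=∅  M[L0]=80
step 3: P1: store L0 := 3  ⟶  IM  (L0)  txn=BusRdX+Flush  M[L0]=20
step 4: P1: load  L0  ⟶  IM  (L0)  txn=∅  M[L0]=20
step 5: P1: load  L0  ⟶  IM  (L0)  txn=∅  M[L0]=20
step 6: P0: store L0 := 71  ⟶  MI  (L0)  txn=BusRdX+Flush  M[L0]=3
step 7: P0: load  L0  ⟶  MI  (L0)  txn=∅  M[L0]=3
step 8: P1: store L0 := 82  ⟶  IM  (L0)  txn=BusRdX+Flush  M[L0]=71
step 9: P1: store L0 := 86  ⟶  IM  (L0)  txn=∅  M[L0]=71
step 10: P1: store L0 := 80  ⟶  IM  (L0)  txn=∅  M[L0]=71
step 11: P1: load  L0  ⟶  IM  (L0)  txn=∅  M[L0]=71
step 12: P0: store L0 := 76  ⟶  MI  (L0)  txn=BusRdX+Flush  M[L0]=80
step 13: P1: load  L0  ⟶  SS  (L0)  txn=BusRd+Flush  M[L0]=76
step 14: P0: load  L1  ⟶  SI  (L1)  txn=BusRd  M[L1]=30
step 15: P1: load  L0  ⟶  SS  (L0)  txn=∅  M[L0]=76
step 16: P1: load  L0  ⟶  SS  (L0)  txn=∅  M[L0]=76
step 17: P1: load  L0  ⟶  SS  (L0)  txn=∅  M[L0]=76
step 18: P1: load  L1  ⟶  SS  (L1)  txn=BusRd  M[L1]=30
step 19: P0: load  L0  ⟶  SS  (L0)  txn=∅  M[L0]=76
step 20: P1: load  L0  ⟶  SS  (L0)  txn=∅  M[L0]=76
step 21: P1: load  L0  ⟶  SS  (L0)  txn=∅  M[L0]=76
step 22: P1: store L0 := 44  ⟶  IM  (L0)  txn=BusRdX  M[L0]=76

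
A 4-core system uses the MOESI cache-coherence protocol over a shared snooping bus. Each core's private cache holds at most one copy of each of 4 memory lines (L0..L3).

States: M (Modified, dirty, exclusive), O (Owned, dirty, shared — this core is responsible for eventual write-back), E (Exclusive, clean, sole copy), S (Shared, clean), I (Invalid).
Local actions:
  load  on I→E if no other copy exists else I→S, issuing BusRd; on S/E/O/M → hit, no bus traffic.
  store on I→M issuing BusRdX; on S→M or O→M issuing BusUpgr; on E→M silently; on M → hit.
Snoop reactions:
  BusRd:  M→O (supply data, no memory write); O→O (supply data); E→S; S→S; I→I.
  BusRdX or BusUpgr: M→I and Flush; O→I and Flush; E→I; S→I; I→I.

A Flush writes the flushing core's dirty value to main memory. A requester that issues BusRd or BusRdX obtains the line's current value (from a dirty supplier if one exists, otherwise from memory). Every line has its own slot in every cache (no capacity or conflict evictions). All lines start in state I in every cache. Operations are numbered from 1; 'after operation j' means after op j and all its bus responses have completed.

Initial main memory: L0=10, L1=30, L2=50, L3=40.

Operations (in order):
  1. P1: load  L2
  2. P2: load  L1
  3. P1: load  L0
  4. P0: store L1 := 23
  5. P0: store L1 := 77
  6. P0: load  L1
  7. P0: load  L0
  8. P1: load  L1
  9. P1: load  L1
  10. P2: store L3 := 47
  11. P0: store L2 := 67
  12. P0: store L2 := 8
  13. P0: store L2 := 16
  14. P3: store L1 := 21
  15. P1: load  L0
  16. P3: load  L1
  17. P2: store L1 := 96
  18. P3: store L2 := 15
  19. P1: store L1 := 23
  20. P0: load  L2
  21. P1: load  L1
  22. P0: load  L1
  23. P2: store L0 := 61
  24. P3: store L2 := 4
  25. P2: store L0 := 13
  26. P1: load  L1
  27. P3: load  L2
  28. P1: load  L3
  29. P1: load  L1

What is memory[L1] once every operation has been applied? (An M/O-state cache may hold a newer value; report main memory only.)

  op1 P1: load  L2 → I/E/I/I on L2; bus BusRd; mem=50
  op2 P2: load  L1 → I/I/E/I on L1; bus BusRd; mem=30
  op3 P1: load  L0 → I/E/I/I on L0; bus BusRd; mem=10
  op4 P0: store L1 := 23 → M/I/I/I on L1; bus BusRdX; mem=30
  op5 P0: store L1 := 77 → M/I/I/I on L1; bus (none); mem=30
  op6 P0: load  L1 → M/I/I/I on L1; bus (none); mem=30
  op7 P0: load  L0 → S/S/I/I on L0; bus BusRd; mem=10
  op8 P1: load  L1 → O/S/I/I on L1; bus BusRd; mem=30
  op9 P1: load  L1 → O/S/I/I on L1; bus (none); mem=30
  op10 P2: store L3 := 47 → I/I/M/I on L3; bus BusRdX; mem=40
  op11 P0: store L2 := 67 → M/I/I/I on L2; bus BusRdX; mem=50
  op12 P0: store L2 := 8 → M/I/I/I on L2; bus (none); mem=50
  op13 P0: store L2 := 16 → M/I/I/I on L2; bus (none); mem=50
  op14 P3: store L1 := 21 → I/I/I/M on L1; bus BusRdX Flush; mem=77
  op15 P1: load  L0 → S/S/I/I on L0; bus (none); mem=10
  op16 P3: load  L1 → I/I/I/M on L1; bus (none); mem=77
  op17 P2: store L1 := 96 → I/I/M/I on L1; bus BusRdX Flush; mem=21
  op18 P3: store L2 := 15 → I/I/I/M on L2; bus BusRdX Flush; mem=16
  op19 P1: store L1 := 23 → I/M/I/I on L1; bus BusRdX Flush; mem=96
  op20 P0: load  L2 → S/I/I/O on L2; bus BusRd; mem=16
  op21 P1: load  L1 → I/M/I/I on L1; bus (none); mem=96
  op22 P0: load  L1 → S/O/I/I on L1; bus BusRd; mem=96
  op23 P2: store L0 := 61 → I/I/M/I on L0; bus BusRdX; mem=10
  op24 P3: store L2 := 4 → I/I/I/M on L2; bus BusUpgr; mem=16
  op25 P2: store L0 := 13 → I/I/M/I on L0; bus (none); mem=10
  op26 P1: load  L1 → S/O/I/I on L1; bus (none); mem=96
  op27 P3: load  L2 → I/I/I/M on L2; bus (none); mem=16
  op28 P1: load  L3 → I/S/O/I on L3; bus BusRd; mem=40
  op29 P1: load  L1 → S/O/I/I on L1; bus (none); mem=96

memory[L1] = 96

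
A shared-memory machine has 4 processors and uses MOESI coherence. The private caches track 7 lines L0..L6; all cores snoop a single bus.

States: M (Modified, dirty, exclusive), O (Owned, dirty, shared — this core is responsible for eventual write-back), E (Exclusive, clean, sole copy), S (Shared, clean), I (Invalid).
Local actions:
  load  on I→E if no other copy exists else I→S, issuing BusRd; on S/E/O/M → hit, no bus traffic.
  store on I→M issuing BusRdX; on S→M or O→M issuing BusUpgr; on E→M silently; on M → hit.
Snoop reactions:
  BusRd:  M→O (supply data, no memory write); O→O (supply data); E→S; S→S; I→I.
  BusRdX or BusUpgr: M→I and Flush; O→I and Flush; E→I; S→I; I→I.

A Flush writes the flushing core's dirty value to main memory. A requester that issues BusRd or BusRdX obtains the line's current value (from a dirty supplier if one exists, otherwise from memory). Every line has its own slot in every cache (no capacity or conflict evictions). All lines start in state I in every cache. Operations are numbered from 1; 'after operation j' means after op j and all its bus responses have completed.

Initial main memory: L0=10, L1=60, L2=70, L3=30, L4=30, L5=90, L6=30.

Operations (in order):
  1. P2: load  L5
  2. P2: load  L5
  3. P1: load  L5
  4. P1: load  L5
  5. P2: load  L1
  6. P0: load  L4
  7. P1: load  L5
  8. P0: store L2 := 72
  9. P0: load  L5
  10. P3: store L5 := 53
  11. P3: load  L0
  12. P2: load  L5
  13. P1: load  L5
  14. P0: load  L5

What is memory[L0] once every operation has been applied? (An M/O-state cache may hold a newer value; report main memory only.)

memory[L0] = 10

  op1 P2: load  L5 → I/I/E/I on L5; bus BusRd; mem=90
  op2 P2: load  L5 → I/I/E/I on L5; bus (none); mem=90
  op3 P1: load  L5 → I/S/S/I on L5; bus BusRd; mem=90
  op4 P1: load  L5 → I/S/S/I on L5; bus (none); mem=90
  op5 P2: load  L1 → I/I/E/I on L1; bus BusRd; mem=60
  op6 P0: load  L4 → E/I/I/I on L4; bus BusRd; mem=30
  op7 P1: load  L5 → I/S/S/I on L5; bus (none); mem=90
  op8 P0: store L2 := 72 → M/I/I/I on L2; bus BusRdX; mem=70
  op9 P0: load  L5 → S/S/S/I on L5; bus BusRd; mem=90
  op10 P3: store L5 := 53 → I/I/I/M on L5; bus BusRdX; mem=90
  op11 P3: load  L0 → I/I/I/E on L0; bus BusRd; mem=10
  op12 P2: load  L5 → I/I/S/O on L5; bus BusRd; mem=90
  op13 P1: load  L5 → I/S/S/O on L5; bus BusRd; mem=90
  op14 P0: load  L5 → S/S/S/O on L5; bus BusRd; mem=90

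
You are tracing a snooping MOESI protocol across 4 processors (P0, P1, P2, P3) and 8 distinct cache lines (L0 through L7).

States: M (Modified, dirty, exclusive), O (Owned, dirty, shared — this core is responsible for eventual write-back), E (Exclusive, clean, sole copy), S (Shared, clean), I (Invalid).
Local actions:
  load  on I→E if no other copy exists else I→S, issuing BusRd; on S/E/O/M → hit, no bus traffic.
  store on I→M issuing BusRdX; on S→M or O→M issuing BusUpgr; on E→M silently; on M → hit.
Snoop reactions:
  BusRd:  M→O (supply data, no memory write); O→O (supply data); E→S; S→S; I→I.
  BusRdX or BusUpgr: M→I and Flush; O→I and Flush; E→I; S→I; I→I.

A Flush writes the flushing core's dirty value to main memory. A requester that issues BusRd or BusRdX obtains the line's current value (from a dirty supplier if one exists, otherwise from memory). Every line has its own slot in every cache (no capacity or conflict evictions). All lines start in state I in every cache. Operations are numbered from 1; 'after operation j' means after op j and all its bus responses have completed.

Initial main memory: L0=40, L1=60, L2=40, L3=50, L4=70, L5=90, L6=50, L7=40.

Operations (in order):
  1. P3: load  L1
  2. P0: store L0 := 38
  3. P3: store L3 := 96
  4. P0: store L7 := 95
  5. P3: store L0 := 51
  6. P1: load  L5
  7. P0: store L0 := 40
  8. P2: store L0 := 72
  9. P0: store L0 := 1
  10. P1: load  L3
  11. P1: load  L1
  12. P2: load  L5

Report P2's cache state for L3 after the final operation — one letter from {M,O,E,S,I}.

state = I

1. P3: load  L1  bus=[BusRd]  L1: P0=I P1=I P2=I P3=E  mem[L1]=60
2. P0: store L0 := 38  bus=[BusRdX]  L0: P0=M P1=I P2=I P3=I  mem[L0]=40
3. P3: store L3 := 96  bus=[BusRdX]  L3: P0=I P1=I P2=I P3=M  mem[L3]=50
4. P0: store L7 := 95  bus=[BusRdX]  L7: P0=M P1=I P2=I P3=I  mem[L7]=40
5. P3: store L0 := 51  bus=[BusRdX,Flush]  L0: P0=I P1=I P2=I P3=M  mem[L0]=38
6. P1: load  L5  bus=[BusRd]  L5: P0=I P1=E P2=I P3=I  mem[L5]=90
7. P0: store L0 := 40  bus=[BusRdX,Flush]  L0: P0=M P1=I P2=I P3=I  mem[L0]=51
8. P2: store L0 := 72  bus=[BusRdX,Flush]  L0: P0=I P1=I P2=M P3=I  mem[L0]=40
9. P0: store L0 := 1  bus=[BusRdX,Flush]  L0: P0=M P1=I P2=I P3=I  mem[L0]=72
10. P1: load  L3  bus=[BusRd]  L3: P0=I P1=S P2=I P3=O  mem[L3]=50
11. P1: load  L1  bus=[BusRd]  L1: P0=I P1=S P2=I P3=S  mem[L1]=60
12. P2: load  L5  bus=[BusRd]  L5: P0=I P1=S P2=S P3=I  mem[L5]=90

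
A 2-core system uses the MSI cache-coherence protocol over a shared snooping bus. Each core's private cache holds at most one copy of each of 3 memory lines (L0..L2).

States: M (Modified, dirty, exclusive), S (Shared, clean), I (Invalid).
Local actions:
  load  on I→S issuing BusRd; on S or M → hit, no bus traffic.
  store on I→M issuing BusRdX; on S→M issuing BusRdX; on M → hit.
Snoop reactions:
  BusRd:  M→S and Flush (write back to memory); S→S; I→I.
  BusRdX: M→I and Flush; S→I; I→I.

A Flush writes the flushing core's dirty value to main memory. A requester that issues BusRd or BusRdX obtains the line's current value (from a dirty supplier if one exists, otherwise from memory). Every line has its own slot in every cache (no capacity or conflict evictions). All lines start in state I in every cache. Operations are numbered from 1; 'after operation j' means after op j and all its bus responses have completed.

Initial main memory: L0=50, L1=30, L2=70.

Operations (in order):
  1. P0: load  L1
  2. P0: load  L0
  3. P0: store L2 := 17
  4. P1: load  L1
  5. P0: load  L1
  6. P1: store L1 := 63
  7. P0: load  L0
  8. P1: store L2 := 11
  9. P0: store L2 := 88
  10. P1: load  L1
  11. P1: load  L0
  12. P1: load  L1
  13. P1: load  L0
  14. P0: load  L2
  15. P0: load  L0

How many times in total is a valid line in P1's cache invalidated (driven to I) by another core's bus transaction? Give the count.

invalidations = 1

1. P0: load  L1  bus=[BusRd]  L1: P0=S P1=I  mem[L1]=30
2. P0: load  L0  bus=[BusRd]  L0: P0=S P1=I  mem[L0]=50
3. P0: store L2 := 17  bus=[BusRdX]  L2: P0=M P1=I  mem[L2]=70
4. P1: load  L1  bus=[BusRd]  L1: P0=S P1=S  mem[L1]=30
5. P0: load  L1  bus=[-]  L1: P0=S P1=S  mem[L1]=30
6. P1: store L1 := 63  bus=[BusRdX]  L1: P0=I P1=M  mem[L1]=30
7. P0: load  L0  bus=[-]  L0: P0=S P1=I  mem[L0]=50
8. P1: store L2 := 11  bus=[BusRdX,Flush]  L2: P0=I P1=M  mem[L2]=17
9. P0: store L2 := 88  bus=[BusRdX,Flush]  L2: P0=M P1=I  mem[L2]=11
10. P1: load  L1  bus=[-]  L1: P0=I P1=M  mem[L1]=30
11. P1: load  L0  bus=[BusRd]  L0: P0=S P1=S  mem[L0]=50
12. P1: load  L1  bus=[-]  L1: P0=I P1=M  mem[L1]=30
13. P1: load  L0  bus=[-]  L0: P0=S P1=S  mem[L0]=50
14. P0: load  L2  bus=[-]  L2: P0=M P1=I  mem[L2]=11
15. P0: load  L0  bus=[-]  L0: P0=S P1=S  mem[L0]=50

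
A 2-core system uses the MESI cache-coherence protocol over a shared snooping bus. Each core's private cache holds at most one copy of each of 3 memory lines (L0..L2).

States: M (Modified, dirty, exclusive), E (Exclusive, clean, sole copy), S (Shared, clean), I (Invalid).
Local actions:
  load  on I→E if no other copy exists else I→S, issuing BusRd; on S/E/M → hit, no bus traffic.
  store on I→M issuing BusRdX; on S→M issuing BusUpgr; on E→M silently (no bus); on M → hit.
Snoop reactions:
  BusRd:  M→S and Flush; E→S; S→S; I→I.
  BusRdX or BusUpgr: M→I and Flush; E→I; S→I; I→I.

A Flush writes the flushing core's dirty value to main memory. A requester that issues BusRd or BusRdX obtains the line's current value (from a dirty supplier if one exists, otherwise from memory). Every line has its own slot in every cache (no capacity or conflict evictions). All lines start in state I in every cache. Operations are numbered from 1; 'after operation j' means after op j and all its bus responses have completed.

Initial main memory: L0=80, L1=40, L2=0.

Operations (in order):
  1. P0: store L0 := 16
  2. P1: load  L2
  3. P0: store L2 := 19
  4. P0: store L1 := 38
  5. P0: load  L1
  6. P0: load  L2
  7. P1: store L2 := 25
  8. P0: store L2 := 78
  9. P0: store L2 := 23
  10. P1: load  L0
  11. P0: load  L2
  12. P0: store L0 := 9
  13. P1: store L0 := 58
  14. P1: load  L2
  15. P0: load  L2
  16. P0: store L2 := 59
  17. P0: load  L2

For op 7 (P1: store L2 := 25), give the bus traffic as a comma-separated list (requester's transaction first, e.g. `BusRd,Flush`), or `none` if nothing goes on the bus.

1. P0: store L0 := 16  bus=[BusRdX]  L0: P0=M P1=I  mem[L0]=80
2. P1: load  L2  bus=[BusRd]  L2: P0=I P1=E  mem[L2]=0
3. P0: store L2 := 19  bus=[BusRdX]  L2: P0=M P1=I  mem[L2]=0
4. P0: store L1 := 38  bus=[BusRdX]  L1: P0=M P1=I  mem[L1]=40
5. P0: load  L1  bus=[-]  L1: P0=M P1=I  mem[L1]=40
6. P0: load  L2  bus=[-]  L2: P0=M P1=I  mem[L2]=0
7. P1: store L2 := 25  bus=[BusRdX,Flush]  L2: P0=I P1=M  mem[L2]=19
8. P0: store L2 := 78  bus=[BusRdX,Flush]  L2: P0=M P1=I  mem[L2]=25
9. P0: store L2 := 23  bus=[-]  L2: P0=M P1=I  mem[L2]=25
10. P1: load  L0  bus=[BusRd,Flush]  L0: P0=S P1=S  mem[L0]=16
11. P0: load  L2  bus=[-]  L2: P0=M P1=I  mem[L2]=25
12. P0: store L0 := 9  bus=[BusUpgr]  L0: P0=M P1=I  mem[L0]=16
13. P1: store L0 := 58  bus=[BusRdX,Flush]  L0: P0=I P1=M  mem[L0]=9
14. P1: load  L2  bus=[BusRd,Flush]  L2: P0=S P1=S  mem[L2]=23
15. P0: load  L2  bus=[-]  L2: P0=S P1=S  mem[L2]=23
16. P0: store L2 := 59  bus=[BusUpgr]  L2: P0=M P1=I  mem[L2]=23
17. P0: load  L2  bus=[-]  L2: P0=M P1=I  mem[L2]=23

bus = BusRdX,Flush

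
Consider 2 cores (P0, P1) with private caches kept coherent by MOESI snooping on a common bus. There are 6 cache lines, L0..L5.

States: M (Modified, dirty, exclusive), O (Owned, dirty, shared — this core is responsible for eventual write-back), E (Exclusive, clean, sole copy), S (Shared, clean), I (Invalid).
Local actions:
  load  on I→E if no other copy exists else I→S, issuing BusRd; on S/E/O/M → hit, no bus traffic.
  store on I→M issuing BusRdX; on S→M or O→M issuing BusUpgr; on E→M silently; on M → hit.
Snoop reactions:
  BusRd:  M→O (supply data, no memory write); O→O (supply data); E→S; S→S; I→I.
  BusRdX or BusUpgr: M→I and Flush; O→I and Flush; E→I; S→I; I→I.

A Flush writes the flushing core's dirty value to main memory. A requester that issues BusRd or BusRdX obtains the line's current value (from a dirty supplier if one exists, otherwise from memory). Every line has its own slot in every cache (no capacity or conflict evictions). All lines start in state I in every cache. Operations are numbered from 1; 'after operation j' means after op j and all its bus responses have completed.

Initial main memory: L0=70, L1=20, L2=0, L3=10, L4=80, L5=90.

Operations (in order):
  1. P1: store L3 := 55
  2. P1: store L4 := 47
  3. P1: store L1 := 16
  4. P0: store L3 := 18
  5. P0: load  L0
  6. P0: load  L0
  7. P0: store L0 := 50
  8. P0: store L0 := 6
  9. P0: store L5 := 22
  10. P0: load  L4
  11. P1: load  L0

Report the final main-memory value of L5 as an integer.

memory[L5] = 90

  op1 P1: store L3 := 55 → I/M on L3; bus BusRdX; mem=10
  op2 P1: store L4 := 47 → I/M on L4; bus BusRdX; mem=80
  op3 P1: store L1 := 16 → I/M on L1; bus BusRdX; mem=20
  op4 P0: store L3 := 18 → M/I on L3; bus BusRdX Flush; mem=55
  op5 P0: load  L0 → E/I on L0; bus BusRd; mem=70
  op6 P0: load  L0 → E/I on L0; bus (none); mem=70
  op7 P0: store L0 := 50 → M/I on L0; bus (none); mem=70
  op8 P0: store L0 := 6 → M/I on L0; bus (none); mem=70
  op9 P0: store L5 := 22 → M/I on L5; bus BusRdX; mem=90
  op10 P0: load  L4 → S/O on L4; bus BusRd; mem=80
  op11 P1: load  L0 → O/S on L0; bus BusRd; mem=70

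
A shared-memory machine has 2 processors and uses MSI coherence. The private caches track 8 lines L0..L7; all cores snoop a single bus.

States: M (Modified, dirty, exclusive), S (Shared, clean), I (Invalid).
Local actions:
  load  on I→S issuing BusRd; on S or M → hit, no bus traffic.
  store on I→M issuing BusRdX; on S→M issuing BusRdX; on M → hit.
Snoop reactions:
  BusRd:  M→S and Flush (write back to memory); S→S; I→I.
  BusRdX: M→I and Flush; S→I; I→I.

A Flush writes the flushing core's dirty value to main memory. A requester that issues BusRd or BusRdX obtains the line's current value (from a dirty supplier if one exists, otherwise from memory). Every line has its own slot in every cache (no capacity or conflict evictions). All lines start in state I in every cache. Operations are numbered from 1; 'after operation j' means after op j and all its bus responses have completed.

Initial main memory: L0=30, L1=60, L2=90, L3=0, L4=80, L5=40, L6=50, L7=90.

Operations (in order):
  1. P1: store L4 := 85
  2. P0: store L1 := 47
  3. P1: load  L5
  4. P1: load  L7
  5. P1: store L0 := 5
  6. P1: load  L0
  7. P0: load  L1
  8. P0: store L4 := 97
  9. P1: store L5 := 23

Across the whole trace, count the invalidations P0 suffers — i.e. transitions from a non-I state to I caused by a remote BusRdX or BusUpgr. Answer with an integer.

step 1: P1: store L4 := 85  ⟶  IM  (L4)  txn=BusRdX  M[L4]=80
step 2: P0: store L1 := 47  ⟶  MI  (L1)  txn=BusRdX  M[L1]=60
step 3: P1: load  L5  ⟶  IS  (L5)  txn=BusRd  M[L5]=40
step 4: P1: load  L7  ⟶  IS  (L7)  txn=BusRd  M[L7]=90
step 5: P1: store L0 := 5  ⟶  IM  (L0)  txn=BusRdX  M[L0]=30
step 6: P1: load  L0  ⟶  IM  (L0)  txn=∅  M[L0]=30
step 7: P0: load  L1  ⟶  MI  (L1)  txn=∅  M[L1]=60
step 8: P0: store L4 := 97  ⟶  MI  (L4)  txn=BusRdX+Flush  M[L4]=85
step 9: P1: store L5 := 23  ⟶  IM  (L5)  txn=BusRdX  M[L5]=40

invalidations = 0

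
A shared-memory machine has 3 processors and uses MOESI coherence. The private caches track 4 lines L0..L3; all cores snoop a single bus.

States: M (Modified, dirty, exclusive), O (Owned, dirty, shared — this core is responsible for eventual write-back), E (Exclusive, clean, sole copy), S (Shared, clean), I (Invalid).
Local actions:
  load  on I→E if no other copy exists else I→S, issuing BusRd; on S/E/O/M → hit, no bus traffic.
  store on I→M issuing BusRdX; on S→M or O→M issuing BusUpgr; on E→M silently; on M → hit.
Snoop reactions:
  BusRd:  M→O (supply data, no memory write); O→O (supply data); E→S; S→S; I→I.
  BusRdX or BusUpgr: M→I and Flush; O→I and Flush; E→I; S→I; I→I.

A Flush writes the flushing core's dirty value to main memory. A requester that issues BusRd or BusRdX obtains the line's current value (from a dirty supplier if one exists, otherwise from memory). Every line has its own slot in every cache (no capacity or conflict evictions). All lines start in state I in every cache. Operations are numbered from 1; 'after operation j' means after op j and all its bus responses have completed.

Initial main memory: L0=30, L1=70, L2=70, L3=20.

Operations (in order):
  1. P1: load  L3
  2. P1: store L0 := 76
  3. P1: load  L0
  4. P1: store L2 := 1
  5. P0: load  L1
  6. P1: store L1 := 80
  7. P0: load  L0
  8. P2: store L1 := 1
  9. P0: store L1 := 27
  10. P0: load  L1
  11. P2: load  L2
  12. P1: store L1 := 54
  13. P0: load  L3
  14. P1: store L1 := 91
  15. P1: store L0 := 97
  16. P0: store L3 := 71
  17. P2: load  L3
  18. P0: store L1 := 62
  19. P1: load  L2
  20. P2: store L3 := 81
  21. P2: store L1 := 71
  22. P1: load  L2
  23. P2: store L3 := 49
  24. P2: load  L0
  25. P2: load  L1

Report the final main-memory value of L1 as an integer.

memory[L1] = 62

[1] P1: load  L3 | P0:I, P1:E(20), P2:I | bus: BusRd
[2] P1: store L0 := 76 | P0:I, P1:M(76), P2:I | bus: BusRdX
[3] P1: load  L0 | P0:I, P1:M(76), P2:I | bus: none
[4] P1: store L2 := 1 | P0:I, P1:M(1), P2:I | bus: BusRdX
[5] P0: load  L1 | P0:E(70), P1:I, P2:I | bus: BusRd
[6] P1: store L1 := 80 | P0:I, P1:M(80), P2:I | bus: BusRdX
[7] P0: load  L0 | P0:S(76), P1:O(76), P2:I | bus: BusRd
[8] P2: store L1 := 1 | P0:I, P1:I, P2:M(1) | bus: BusRdX,Flush
[9] P0: store L1 := 27 | P0:M(27), P1:I, P2:I | bus: BusRdX,Flush
[10] P0: load  L1 | P0:M(27), P1:I, P2:I | bus: none
[11] P2: load  L2 | P0:I, P1:O(1), P2:S(1) | bus: BusRd
[12] P1: store L1 := 54 | P0:I, P1:M(54), P2:I | bus: BusRdX,Flush
[13] P0: load  L3 | P0:S(20), P1:S(20), P2:I | bus: BusRd
[14] P1: store L1 := 91 | P0:I, P1:M(91), P2:I | bus: none
[15] P1: store L0 := 97 | P0:I, P1:M(97), P2:I | bus: BusUpgr
[16] P0: store L3 := 71 | P0:M(71), P1:I, P2:I | bus: BusUpgr
[17] P2: load  L3 | P0:O(71), P1:I, P2:S(71) | bus: BusRd
[18] P0: store L1 := 62 | P0:M(62), P1:I, P2:I | bus: BusRdX,Flush
[19] P1: load  L2 | P0:I, P1:O(1), P2:S(1) | bus: none
[20] P2: store L3 := 81 | P0:I, P1:I, P2:M(81) | bus: BusUpgr,Flush
[21] P2: store L1 := 71 | P0:I, P1:I, P2:M(71) | bus: BusRdX,Flush
[22] P1: load  L2 | P0:I, P1:O(1), P2:S(1) | bus: none
[23] P2: store L3 := 49 | P0:I, P1:I, P2:M(49) | bus: none
[24] P2: load  L0 | P0:I, P1:O(97), P2:S(97) | bus: BusRd
[25] P2: load  L1 | P0:I, P1:I, P2:M(71) | bus: none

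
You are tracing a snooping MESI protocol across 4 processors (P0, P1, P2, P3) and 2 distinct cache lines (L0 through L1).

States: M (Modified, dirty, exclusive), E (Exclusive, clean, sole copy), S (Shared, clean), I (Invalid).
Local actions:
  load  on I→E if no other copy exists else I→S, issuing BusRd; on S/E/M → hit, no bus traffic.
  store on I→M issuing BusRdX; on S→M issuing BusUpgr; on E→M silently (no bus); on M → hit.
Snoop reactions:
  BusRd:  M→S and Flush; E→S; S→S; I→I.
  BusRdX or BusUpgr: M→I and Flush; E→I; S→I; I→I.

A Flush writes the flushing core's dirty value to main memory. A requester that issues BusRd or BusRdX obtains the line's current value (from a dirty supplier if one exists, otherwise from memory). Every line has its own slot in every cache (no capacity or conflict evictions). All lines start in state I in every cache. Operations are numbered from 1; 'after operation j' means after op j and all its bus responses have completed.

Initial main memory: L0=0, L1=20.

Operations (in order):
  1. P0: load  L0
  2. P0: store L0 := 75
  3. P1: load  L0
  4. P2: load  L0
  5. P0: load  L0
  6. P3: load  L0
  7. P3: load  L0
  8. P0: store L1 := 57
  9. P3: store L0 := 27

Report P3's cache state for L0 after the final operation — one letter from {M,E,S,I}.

1. P0: load  L0  bus=[BusRd]  L0: P0=E P1=I P2=I P3=I  mem[L0]=0
2. P0: store L0 := 75  bus=[-]  L0: P0=M P1=I P2=I P3=I  mem[L0]=0
3. P1: load  L0  bus=[BusRd,Flush]  L0: P0=S P1=S P2=I P3=I  mem[L0]=75
4. P2: load  L0  bus=[BusRd]  L0: P0=S P1=S P2=S P3=I  mem[L0]=75
5. P0: load  L0  bus=[-]  L0: P0=S P1=S P2=S P3=I  mem[L0]=75
6. P3: load  L0  bus=[BusRd]  L0: P0=S P1=S P2=S P3=S  mem[L0]=75
7. P3: load  L0  bus=[-]  L0: P0=S P1=S P2=S P3=S  mem[L0]=75
8. P0: store L1 := 57  bus=[BusRdX]  L1: P0=M P1=I P2=I P3=I  mem[L1]=20
9. P3: store L0 := 27  bus=[BusUpgr]  L0: P0=I P1=I P2=I P3=M  mem[L0]=75

state = M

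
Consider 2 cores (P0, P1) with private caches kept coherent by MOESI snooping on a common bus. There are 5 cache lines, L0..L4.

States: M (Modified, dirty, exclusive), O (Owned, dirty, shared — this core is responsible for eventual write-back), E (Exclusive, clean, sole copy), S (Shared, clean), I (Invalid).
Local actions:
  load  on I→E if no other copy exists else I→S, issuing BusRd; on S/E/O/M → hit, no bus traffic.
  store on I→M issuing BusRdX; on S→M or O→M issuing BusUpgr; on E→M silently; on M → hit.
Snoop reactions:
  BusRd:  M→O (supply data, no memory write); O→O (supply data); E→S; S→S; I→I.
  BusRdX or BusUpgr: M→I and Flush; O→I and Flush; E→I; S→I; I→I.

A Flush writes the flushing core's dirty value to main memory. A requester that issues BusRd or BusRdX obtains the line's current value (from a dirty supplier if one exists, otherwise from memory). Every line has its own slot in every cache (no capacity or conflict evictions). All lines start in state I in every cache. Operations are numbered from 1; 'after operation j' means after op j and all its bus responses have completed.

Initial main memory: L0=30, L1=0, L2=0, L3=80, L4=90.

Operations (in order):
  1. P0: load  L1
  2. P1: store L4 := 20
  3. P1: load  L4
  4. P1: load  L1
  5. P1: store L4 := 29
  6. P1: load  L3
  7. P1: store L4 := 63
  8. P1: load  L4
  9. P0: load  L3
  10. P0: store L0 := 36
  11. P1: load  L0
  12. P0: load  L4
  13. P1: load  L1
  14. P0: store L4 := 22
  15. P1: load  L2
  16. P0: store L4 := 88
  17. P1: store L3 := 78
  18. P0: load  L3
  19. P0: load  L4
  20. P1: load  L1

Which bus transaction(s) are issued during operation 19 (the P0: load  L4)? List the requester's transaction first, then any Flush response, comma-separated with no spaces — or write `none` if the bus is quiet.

bus = none

step 1: P0: load  L1  ⟶  EI  (L1)  txn=BusRd  M[L1]=0
step 2: P1: store L4 := 20  ⟶  IM  (L4)  txn=BusRdX  M[L4]=90
step 3: P1: load  L4  ⟶  IM  (L4)  txn=∅  M[L4]=90
step 4: P1: load  L1  ⟶  SS  (L1)  txn=BusRd  M[L1]=0
step 5: P1: store L4 := 29  ⟶  IM  (L4)  txn=∅  M[L4]=90
step 6: P1: load  L3  ⟶  IE  (L3)  txn=BusRd  M[L3]=80
step 7: P1: store L4 := 63  ⟶  IM  (L4)  txn=∅  M[L4]=90
step 8: P1: load  L4  ⟶  IM  (L4)  txn=∅  M[L4]=90
step 9: P0: load  L3  ⟶  SS  (L3)  txn=BusRd  M[L3]=80
step 10: P0: store L0 := 36  ⟶  MI  (L0)  txn=BusRdX  M[L0]=30
step 11: P1: load  L0  ⟶  OS  (L0)  txn=BusRd  M[L0]=30
step 12: P0: load  L4  ⟶  SO  (L4)  txn=BusRd  M[L4]=90
step 13: P1: load  L1  ⟶  SS  (L1)  txn=∅  M[L1]=0
step 14: P0: store L4 := 22  ⟶  MI  (L4)  txn=BusUpgr+Flush  M[L4]=63
step 15: P1: load  L2  ⟶  IE  (L2)  txn=BusRd  M[L2]=0
step 16: P0: store L4 := 88  ⟶  MI  (L4)  txn=∅  M[L4]=63
step 17: P1: store L3 := 78  ⟶  IM  (L3)  txn=BusUpgr  M[L3]=80
step 18: P0: load  L3  ⟶  SO  (L3)  txn=BusRd  M[L3]=80
step 19: P0: load  L4  ⟶  MI  (L4)  txn=∅  M[L4]=63
step 20: P1: load  L1  ⟶  SS  (L1)  txn=∅  M[L1]=0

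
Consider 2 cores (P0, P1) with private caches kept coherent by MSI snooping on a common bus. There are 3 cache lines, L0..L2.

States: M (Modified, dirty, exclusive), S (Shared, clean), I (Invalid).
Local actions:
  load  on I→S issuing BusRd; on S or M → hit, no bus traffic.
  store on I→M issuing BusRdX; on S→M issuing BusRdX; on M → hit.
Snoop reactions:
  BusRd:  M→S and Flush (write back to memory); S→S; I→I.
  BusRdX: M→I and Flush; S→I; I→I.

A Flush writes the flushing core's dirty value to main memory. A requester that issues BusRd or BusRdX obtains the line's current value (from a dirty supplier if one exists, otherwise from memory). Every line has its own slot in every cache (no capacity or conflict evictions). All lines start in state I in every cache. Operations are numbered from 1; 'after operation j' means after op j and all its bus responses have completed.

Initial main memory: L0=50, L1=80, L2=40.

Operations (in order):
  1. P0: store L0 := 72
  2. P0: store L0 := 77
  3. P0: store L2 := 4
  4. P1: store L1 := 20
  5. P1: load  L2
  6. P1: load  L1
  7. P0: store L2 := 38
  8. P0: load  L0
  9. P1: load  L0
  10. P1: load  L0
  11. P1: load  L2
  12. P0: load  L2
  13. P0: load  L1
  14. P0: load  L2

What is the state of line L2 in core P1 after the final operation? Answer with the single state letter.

step 1: P0: store L0 := 72  ⟶  MI  (L0)  txn=BusRdX  M[L0]=50
step 2: P0: store L0 := 77  ⟶  MI  (L0)  txn=∅  M[L0]=50
step 3: P0: store L2 := 4  ⟶  MI  (L2)  txn=BusRdX  M[L2]=40
step 4: P1: store L1 := 20  ⟶  IM  (L1)  txn=BusRdX  M[L1]=80
step 5: P1: load  L2  ⟶  SS  (L2)  txn=BusRd+Flush  M[L2]=4
step 6: P1: load  L1  ⟶  IM  (L1)  txn=∅  M[L1]=80
step 7: P0: store L2 := 38  ⟶  MI  (L2)  txn=BusRdX  M[L2]=4
step 8: P0: load  L0  ⟶  MI  (L0)  txn=∅  M[L0]=50
step 9: P1: load  L0  ⟶  SS  (L0)  txn=BusRd+Flush  M[L0]=77
step 10: P1: load  L0  ⟶  SS  (L0)  txn=∅  M[L0]=77
step 11: P1: load  L2  ⟶  SS  (L2)  txn=BusRd+Flush  M[L2]=38
step 12: P0: load  L2  ⟶  SS  (L2)  txn=∅  M[L2]=38
step 13: P0: load  L1  ⟶  SS  (L1)  txn=BusRd+Flush  M[L1]=20
step 14: P0: load  L2  ⟶  SS  (L2)  txn=∅  M[L2]=38

state = S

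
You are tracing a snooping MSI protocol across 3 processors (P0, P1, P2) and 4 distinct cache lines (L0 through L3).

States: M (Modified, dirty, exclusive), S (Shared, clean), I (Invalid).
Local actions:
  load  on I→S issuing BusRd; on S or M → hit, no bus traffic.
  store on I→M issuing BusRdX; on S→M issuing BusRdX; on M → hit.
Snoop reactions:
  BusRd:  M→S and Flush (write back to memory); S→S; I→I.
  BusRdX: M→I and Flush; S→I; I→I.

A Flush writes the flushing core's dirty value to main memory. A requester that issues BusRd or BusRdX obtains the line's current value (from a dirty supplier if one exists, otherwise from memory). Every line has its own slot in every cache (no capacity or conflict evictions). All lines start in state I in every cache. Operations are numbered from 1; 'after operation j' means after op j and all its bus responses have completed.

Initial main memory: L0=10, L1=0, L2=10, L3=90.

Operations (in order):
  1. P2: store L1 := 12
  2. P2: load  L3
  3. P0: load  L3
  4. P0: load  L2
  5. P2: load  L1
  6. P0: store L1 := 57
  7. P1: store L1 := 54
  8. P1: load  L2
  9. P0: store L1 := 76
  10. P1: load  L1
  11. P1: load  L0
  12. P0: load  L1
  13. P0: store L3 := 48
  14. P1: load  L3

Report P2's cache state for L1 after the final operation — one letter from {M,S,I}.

state = I

1. P2: store L1 := 12  bus=[BusRdX]  L1: P0=I P1=I P2=M  mem[L1]=0
2. P2: load  L3  bus=[BusRd]  L3: P0=I P1=I P2=S  mem[L3]=90
3. P0: load  L3  bus=[BusRd]  L3: P0=S P1=I P2=S  mem[L3]=90
4. P0: load  L2  bus=[BusRd]  L2: P0=S P1=I P2=I  mem[L2]=10
5. P2: load  L1  bus=[-]  L1: P0=I P1=I P2=M  mem[L1]=0
6. P0: store L1 := 57  bus=[BusRdX,Flush]  L1: P0=M P1=I P2=I  mem[L1]=12
7. P1: store L1 := 54  bus=[BusRdX,Flush]  L1: P0=I P1=M P2=I  mem[L1]=57
8. P1: load  L2  bus=[BusRd]  L2: P0=S P1=S P2=I  mem[L2]=10
9. P0: store L1 := 76  bus=[BusRdX,Flush]  L1: P0=M P1=I P2=I  mem[L1]=54
10. P1: load  L1  bus=[BusRd,Flush]  L1: P0=S P1=S P2=I  mem[L1]=76
11. P1: load  L0  bus=[BusRd]  L0: P0=I P1=S P2=I  mem[L0]=10
12. P0: load  L1  bus=[-]  L1: P0=S P1=S P2=I  mem[L1]=76
13. P0: store L3 := 48  bus=[BusRdX]  L3: P0=M P1=I P2=I  mem[L3]=90
14. P1: load  L3  bus=[BusRd,Flush]  L3: P0=S P1=S P2=I  mem[L3]=48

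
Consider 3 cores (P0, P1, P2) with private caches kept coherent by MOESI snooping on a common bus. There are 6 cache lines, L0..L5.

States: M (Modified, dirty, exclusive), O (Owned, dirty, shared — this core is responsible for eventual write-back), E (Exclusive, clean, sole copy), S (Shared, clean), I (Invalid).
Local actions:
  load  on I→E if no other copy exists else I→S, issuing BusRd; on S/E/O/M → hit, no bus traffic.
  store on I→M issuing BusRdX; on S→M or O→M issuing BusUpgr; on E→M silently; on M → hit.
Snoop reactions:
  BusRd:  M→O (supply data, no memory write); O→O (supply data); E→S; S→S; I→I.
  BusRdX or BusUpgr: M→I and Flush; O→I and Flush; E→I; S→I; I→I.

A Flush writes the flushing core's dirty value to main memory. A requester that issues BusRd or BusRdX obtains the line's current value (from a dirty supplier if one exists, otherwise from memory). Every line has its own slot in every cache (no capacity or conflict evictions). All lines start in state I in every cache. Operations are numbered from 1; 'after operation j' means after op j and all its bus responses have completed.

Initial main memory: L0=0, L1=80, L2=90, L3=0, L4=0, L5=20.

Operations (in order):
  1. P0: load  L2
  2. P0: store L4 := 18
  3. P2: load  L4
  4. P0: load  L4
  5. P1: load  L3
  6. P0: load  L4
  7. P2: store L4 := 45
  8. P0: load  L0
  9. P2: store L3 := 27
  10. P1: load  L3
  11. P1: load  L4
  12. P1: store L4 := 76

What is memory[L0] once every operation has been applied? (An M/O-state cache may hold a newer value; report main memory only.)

memory[L0] = 0

[1] P0: load  L2 | P0:E(90), P1:I, P2:I | bus: BusRd
[2] P0: store L4 := 18 | P0:M(18), P1:I, P2:I | bus: BusRdX
[3] P2: load  L4 | P0:O(18), P1:I, P2:S(18) | bus: BusRd
[4] P0: load  L4 | P0:O(18), P1:I, P2:S(18) | bus: none
[5] P1: load  L3 | P0:I, P1:E(0), P2:I | bus: BusRd
[6] P0: load  L4 | P0:O(18), P1:I, P2:S(18) | bus: none
[7] P2: store L4 := 45 | P0:I, P1:I, P2:M(45) | bus: BusUpgr,Flush
[8] P0: load  L0 | P0:E(0), P1:I, P2:I | bus: BusRd
[9] P2: store L3 := 27 | P0:I, P1:I, P2:M(27) | bus: BusRdX
[10] P1: load  L3 | P0:I, P1:S(27), P2:O(27) | bus: BusRd
[11] P1: load  L4 | P0:I, P1:S(45), P2:O(45) | bus: BusRd
[12] P1: store L4 := 76 | P0:I, P1:M(76), P2:I | bus: BusUpgr,Flush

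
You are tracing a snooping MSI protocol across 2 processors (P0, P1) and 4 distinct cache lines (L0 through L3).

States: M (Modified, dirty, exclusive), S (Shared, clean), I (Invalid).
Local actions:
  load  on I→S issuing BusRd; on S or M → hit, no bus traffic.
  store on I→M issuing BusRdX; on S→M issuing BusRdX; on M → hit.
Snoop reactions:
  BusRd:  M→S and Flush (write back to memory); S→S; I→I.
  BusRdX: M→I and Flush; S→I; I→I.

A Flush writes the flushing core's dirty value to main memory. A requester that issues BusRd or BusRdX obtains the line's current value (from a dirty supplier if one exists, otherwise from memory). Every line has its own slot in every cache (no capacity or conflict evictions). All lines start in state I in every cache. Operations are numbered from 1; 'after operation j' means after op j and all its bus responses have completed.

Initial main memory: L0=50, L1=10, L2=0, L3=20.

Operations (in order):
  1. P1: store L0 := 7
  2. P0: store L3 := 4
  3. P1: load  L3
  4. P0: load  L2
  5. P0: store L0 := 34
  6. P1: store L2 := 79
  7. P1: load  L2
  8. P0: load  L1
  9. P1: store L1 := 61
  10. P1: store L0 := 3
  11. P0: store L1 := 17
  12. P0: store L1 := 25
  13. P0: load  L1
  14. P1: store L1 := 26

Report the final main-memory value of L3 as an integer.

memory[L3] = 4

  op1 P1: store L0 := 7 → I/M on L0; bus BusRdX; mem=50
  op2 P0: store L3 := 4 → M/I on L3; bus BusRdX; mem=20
  op3 P1: load  L3 → S/S on L3; bus BusRd Flush; mem=4
  op4 P0: load  L2 → S/I on L2; bus BusRd; mem=0
  op5 P0: store L0 := 34 → M/I on L0; bus BusRdX Flush; mem=7
  op6 P1: store L2 := 79 → I/M on L2; bus BusRdX; mem=0
  op7 P1: load  L2 → I/M on L2; bus (none); mem=0
  op8 P0: load  L1 → S/I on L1; bus BusRd; mem=10
  op9 P1: store L1 := 61 → I/M on L1; bus BusRdX; mem=10
  op10 P1: store L0 := 3 → I/M on L0; bus BusRdX Flush; mem=34
  op11 P0: store L1 := 17 → M/I on L1; bus BusRdX Flush; mem=61
  op12 P0: store L1 := 25 → M/I on L1; bus (none); mem=61
  op13 P0: load  L1 → M/I on L1; bus (none); mem=61
  op14 P1: store L1 := 26 → I/M on L1; bus BusRdX Flush; mem=25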